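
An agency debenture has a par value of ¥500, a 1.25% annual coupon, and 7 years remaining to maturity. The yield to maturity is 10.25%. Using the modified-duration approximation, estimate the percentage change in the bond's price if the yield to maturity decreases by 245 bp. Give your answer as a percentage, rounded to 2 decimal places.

+14.75%

Periodic yield y = 0.1025. Modified duration first:
  t   CF        PV=CF/(1+0.1025)^t    t·PV
  1         6.25         5.6689         5.6689
  2         6.25         5.1419        10.2838
  3         6.25         4.6638        13.9915
  4         6.25         4.2302        16.9210
  5         6.25         3.8370        19.1848
  6         6.25         3.4802        20.8814
  7       506.25       255.6907     1,789.8346
  Σ                    282.7128     1,876.7660
P = 282.7128; D_Mac = 6.63842 yrs; D_mod = 6.63842/(1+0.1025) = 6.02124 yrs.
ΔP/P ≈ -D_mod · Δy = -6.02124 × (-0.0245) = +0.147520 = +14.7520%.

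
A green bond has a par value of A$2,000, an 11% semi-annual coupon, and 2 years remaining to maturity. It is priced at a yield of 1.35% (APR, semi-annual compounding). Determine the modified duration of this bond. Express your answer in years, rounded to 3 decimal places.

Periodic yield y = 0.00675. First find Macaulay duration:
  t   CF        PV=CF/(1+0.00675)^t    t·PV
  1       110.00       109.2625       109.2625
  2       110.00       108.5299       217.0598
  3       110.00       107.8022       323.4067
  4     2,110.00     2,053.9785     8,215.9142
  Σ                  2,379.5732     8,865.6432
P = 2,379.5732; Macaulay duration = 8,865.6432 / 2,379.5732 = 3.72573 half-year periods = 1.86286 years.
Modified duration = D_Mac / (1 + y) = 1.86286 / 1.00675 = 1.85037 years.

1.850 years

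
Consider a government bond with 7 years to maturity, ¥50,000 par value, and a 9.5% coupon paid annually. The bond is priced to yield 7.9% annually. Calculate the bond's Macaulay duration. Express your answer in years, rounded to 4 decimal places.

5.4873 years

Periodic yield y = 0.079. Discount each cash flow and weight by its year:
  t   CF        PV=CF/(1+0.079)^t    t·PV
  1     4,750.00     4,402.2243     4,402.2243
  2     4,750.00     4,079.9113     8,159.8226
  3     4,750.00     3,781.1967    11,343.5902
  4     4,750.00     3,504.3529    14,017.4115
  5     4,750.00     3,247.7784    16,238.8919
  6     4,750.00     3,009.9892    18,059.9354
  7    54,750.00    32,153.9262   225,077.4835
  Σ                 54,179.3790   297,299.3593
Price P = Σ PV = 54,179.3790.
Macaulay duration = Σ(t·PV) / P = 297,299.3593 / 54,179.3790 = 5.48732 years.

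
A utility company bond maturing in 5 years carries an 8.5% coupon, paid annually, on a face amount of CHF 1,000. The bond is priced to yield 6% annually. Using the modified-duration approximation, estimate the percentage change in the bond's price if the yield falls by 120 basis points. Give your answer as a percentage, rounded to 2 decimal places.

+4.88%

Periodic yield y = 0.06. Modified duration first:
  t   CF        PV=CF/(1+0.06)^t    t·PV
  1        85.00        80.1887        80.1887
  2        85.00        75.6497       151.2994
  3        85.00        71.3676       214.1029
  4        85.00        67.3280       269.3118
  5     1,085.00       810.7751     4,053.8756
  Σ                  1,105.3091     4,768.7784
P = 1,105.3091; D_Mac = 4.31443 yrs; D_mod = 4.31443/(1+0.06) = 4.07022 yrs.
ΔP/P ≈ -D_mod · Δy = -4.07022 × (-0.012) = +0.048843 = +4.8843%.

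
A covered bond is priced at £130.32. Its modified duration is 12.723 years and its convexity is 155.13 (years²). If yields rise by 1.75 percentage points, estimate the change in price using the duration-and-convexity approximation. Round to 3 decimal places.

-£25.920

Duration effect: -D_mod·Δy = -12.723 × (+0.0175) = -0.2226525
Convexity effect: ½·C·(Δy)² = 0.5 × 155.13 × (0.0175)² = +0.02375428125
ΔP/P ≈ -0.2226525 + 0.02375428125 = -0.19889821875
ΔP ≈ 130.32 × (-0.19889821875) = -25.9204158675.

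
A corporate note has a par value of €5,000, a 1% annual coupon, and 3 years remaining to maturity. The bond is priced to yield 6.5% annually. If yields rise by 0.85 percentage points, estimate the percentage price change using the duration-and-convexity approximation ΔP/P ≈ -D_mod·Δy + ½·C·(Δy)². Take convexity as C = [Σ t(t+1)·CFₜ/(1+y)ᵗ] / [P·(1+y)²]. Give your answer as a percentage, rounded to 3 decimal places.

With y = 0.065:
  t   CF        PV=CF/(1+0.065)^t    t·PV        t(t+1)·PV
  1        50.00        46.9484        46.9484          93.8967
  2        50.00        44.0830        88.1659         264.4978
  3     5,050.00     4,180.6379    12,541.9137      50,167.6550
  Σ                  4,271.6692    12,677.0280      50,526.0495
P = 4,271.6692; D_Mac = 2.96770 yrs; D_mod = 2.78657 yrs; C = 10.42842.
Duration effect: -2.78657 × (+0.0085) = -0.023686
Convexity effect: 0.5 × 10.42842 × (0.0085)² = +0.0003767
ΔP/P ≈ -0.023686 + 0.0003767 = -0.023309 = -2.3309%.

-2.331%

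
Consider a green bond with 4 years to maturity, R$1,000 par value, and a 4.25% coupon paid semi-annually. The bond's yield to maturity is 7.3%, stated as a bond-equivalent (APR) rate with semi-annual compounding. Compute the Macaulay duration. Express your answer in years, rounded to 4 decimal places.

Periodic yield y = 0.0365. Discount each cash flow and weight by its period:
  t   CF        PV=CF/(1+0.0365)^t    t·PV
  1        21.25        20.5017        20.5017
  2        21.25        19.7797        39.5595
  3        21.25        19.0832        57.2496
  4        21.25        18.4112        73.6447
  5        21.25        17.7628        88.8142
  6        21.25        17.1373       102.8240
  7        21.25        16.5338       115.7369
  8     1,021.25       766.6155     6,132.9243
  Σ                    895.8253     6,631.2548
Price P = Σ PV = 895.8253.
Macaulay duration = Σ(t·PV) / P = 6,631.2548 / 895.8253 = 7.40240 half-year periods.
In years: 7.40240 / 2 = 3.70120 years.

3.7012 years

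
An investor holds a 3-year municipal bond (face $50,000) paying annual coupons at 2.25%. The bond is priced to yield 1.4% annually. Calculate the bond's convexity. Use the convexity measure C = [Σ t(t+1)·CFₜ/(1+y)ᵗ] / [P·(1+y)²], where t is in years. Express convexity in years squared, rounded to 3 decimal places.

11.336

With y = 0.014:
  t   CF        PV=CF/(1+0.014)^t    t·PV        t(t+1)·PV
  1     1,125.00     1,109.4675     1,109.4675       2,218.9349
  2     1,125.00     1,094.1494     2,188.2987       6,564.8962
  3    51,125.00    49,036.4990   147,109.4971     588,437.9883
  Σ                 51,240.1158   150,407.2633     597,221.8194
P = 51,240.1158.
Convexity = Σ t(t+1)·PV / [P·(1+y)²] = 597,221.8194 / (51,240.1158 × 1.028196) = 11.33573.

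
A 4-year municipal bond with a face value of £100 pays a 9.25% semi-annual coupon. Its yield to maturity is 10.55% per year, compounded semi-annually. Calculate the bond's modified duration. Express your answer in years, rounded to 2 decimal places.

3.25 years

Periodic yield y = 0.05275. First find Macaulay duration:
  t   CF        PV=CF/(1+0.05275)^t    t·PV
  1        4.625         4.3933         4.3933
  2        4.625         4.1731         8.3462
  3        4.625         3.9640        11.8921
  4        4.625         3.7654        15.0616
  5        4.625         3.5767        17.8836
  6        4.625         3.3975        20.3850
  7        4.625         3.2273        22.5909
  8      104.625        69.3479       554.7834
  Σ                     95.8452       655.3361
P = 95.8452; Macaulay duration = 655.3361 / 95.8452 = 6.83744 half-year periods = 3.41872 years.
Modified duration = D_Mac / (1 + y) = 3.41872 / 1.05275 = 3.24742 years.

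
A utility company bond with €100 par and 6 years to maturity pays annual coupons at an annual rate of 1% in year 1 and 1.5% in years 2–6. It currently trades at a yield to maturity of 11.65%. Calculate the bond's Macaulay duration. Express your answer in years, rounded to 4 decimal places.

5.7331 years

Periodic yield y = 0.1165. Discount each cash flow and weight by its year:
  t   CF        PV=CF/(1+0.1165)^t    t·PV
  1         1.00         0.8957         0.8957
  2         1.50         1.2033         2.4066
  3         1.50         1.0777         3.2332
  4         1.50         0.9653         3.8611
  5         1.50         0.8646         4.3228
  6       101.50        52.3979       314.3873
  Σ                     57.4044       329.1067
Price P = Σ PV = 57.4044.
Macaulay duration = Σ(t·PV) / P = 329.1067 / 57.4044 = 5.73312 years.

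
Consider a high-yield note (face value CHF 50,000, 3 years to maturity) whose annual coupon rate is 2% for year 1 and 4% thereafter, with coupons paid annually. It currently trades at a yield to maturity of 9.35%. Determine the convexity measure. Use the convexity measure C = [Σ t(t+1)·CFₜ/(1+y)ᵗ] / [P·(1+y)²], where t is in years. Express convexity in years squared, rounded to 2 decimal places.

With y = 0.0935:
  t   CF        PV=CF/(1+0.0935)^t    t·PV        t(t+1)·PV
  1     1,000.00       914.4947       914.4947       1,828.9895
  2     2,000.00     1,672.6013     3,345.2025      10,035.6076
  3    52,000.00    39,769.2116   119,307.6348     477,230.5393
  Σ                 42,356.3076   123,567.3321     489,095.1363
P = 42,356.3076.
Convexity = Σ t(t+1)·PV / [P·(1+y)²] = 489,095.1363 / (42,356.3076 × 1.195742) = 9.65690.

9.66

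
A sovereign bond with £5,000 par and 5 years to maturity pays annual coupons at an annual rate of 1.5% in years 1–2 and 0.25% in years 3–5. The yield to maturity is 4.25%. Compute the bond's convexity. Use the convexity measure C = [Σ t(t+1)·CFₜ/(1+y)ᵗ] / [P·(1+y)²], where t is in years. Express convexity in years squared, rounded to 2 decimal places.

With y = 0.0425:
  t   CF        PV=CF/(1+0.0425)^t    t·PV        t(t+1)·PV
  1        75.00        71.9424        71.9424         143.8849
  2        75.00        69.0095       138.0191         414.0572
  3        12.50        11.0327        33.0981         132.3924
  4        12.50        10.5829        42.3317         211.6585
  5     5,012.50     4,070.7466    20,353.7329     122,122.3976
  Σ                  4,233.3142    20,639.1243     123,024.3907
P = 4,233.3142.
Convexity = Σ t(t+1)·PV / [P·(1+y)²] = 123,024.3907 / (4,233.3142 × 1.086806) = 26.73983.

26.74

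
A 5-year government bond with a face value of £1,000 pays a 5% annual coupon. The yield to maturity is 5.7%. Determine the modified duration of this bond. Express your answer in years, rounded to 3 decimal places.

Periodic yield y = 0.057. First find Macaulay duration:
  t   CF        PV=CF/(1+0.057)^t    t·PV
  1        50.00        47.3037        47.3037
  2        50.00        44.7528        89.5056
  3        50.00        42.3394       127.0183
  4        50.00        40.0562       160.2249
  5     1,050.00       795.8191     3,979.0955
  Σ                    970.2712     4,403.1480
P = 970.2712; Macaulay duration = 4,403.1480 / 970.2712 = 4.53806 years.
Modified duration = D_Mac / (1 + y) = 4.53806 / 1.057 = 4.29334 years.

4.293 years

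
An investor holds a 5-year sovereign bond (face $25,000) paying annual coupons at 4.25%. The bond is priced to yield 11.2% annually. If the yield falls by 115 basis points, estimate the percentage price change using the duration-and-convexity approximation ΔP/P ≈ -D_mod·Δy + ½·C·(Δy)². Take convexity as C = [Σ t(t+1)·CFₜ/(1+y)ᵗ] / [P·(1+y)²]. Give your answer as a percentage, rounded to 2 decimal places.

+4.83%

With y = 0.112:
  t   CF        PV=CF/(1+0.112)^t    t·PV        t(t+1)·PV
  1     1,062.50       955.4856       955.4856       1,910.9712
  2     1,062.50       859.2497     1,718.4993       5,155.4979
  3     1,062.50       772.7065     2,318.1196       9,272.4782
  4     1,062.50       694.8800     2,779.5199      13,897.5993
  5    26,062.50    15,328.2345    76,641.1725     459,847.0352
  Σ                 18,610.5563    84,412.7969     490,083.5819
P = 18,610.5563; D_Mac = 4.53575 yrs; D_mod = 4.07891 yrs; C = 21.29616.
Duration effect: -4.07891 × (-0.0115) = +0.046907
Convexity effect: 0.5 × 21.29616 × (-0.0115)² = +0.0014082
ΔP/P ≈ +0.046907 + 0.0014082 = +0.048316 = +4.8316%.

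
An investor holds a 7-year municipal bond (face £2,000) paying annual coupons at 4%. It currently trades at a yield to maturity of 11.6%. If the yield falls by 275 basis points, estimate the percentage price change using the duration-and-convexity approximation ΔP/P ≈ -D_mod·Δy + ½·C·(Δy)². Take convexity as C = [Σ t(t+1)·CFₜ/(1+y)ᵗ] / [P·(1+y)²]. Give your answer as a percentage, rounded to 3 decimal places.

With y = 0.116:
  t   CF        PV=CF/(1+0.116)^t    t·PV        t(t+1)·PV
  1        80.00        71.6846        71.6846         143.3692
  2        80.00        64.2335       128.4670         385.4010
  3        80.00        57.5569       172.6707         690.6828
  4        80.00        51.5743       206.2971       1,031.4857
  5        80.00        46.2135       231.0676       1,386.4055
  6        80.00        41.4100       248.4598       1,739.2184
  7     2,080.00       964.7482     6,753.2373      54,025.8987
  Σ                  1,297.4209     7,811.8841      59,402.4612
P = 1,297.4209; D_Mac = 6.02109 yrs; D_mod = 5.39524 yrs; C = 36.76166.
Duration effect: -5.39524 × (-0.0275) = +0.148369
Convexity effect: 0.5 × 36.76166 × (-0.0275)² = +0.0139005
ΔP/P ≈ +0.148369 + 0.0139005 = +0.162270 = +16.2270%.

+16.227%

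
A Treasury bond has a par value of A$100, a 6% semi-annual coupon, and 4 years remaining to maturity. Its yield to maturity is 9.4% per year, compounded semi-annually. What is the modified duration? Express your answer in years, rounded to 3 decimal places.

3.426 years

Periodic yield y = 0.047. First find Macaulay duration:
  t   CF        PV=CF/(1+0.047)^t    t·PV
  1         3.00         2.8653         2.8653
  2         3.00         2.7367         5.4734
  3         3.00         2.6139         7.8416
  4         3.00         2.4965         9.9861
  5         3.00         2.3844        11.9222
  6         3.00         2.2774        13.6645
  7         3.00         2.1752        15.2262
  8       103.00        71.3286       570.6289
  Σ                     88.8780       637.6082
P = 88.8780; Macaulay duration = 637.6082 / 88.8780 = 7.17397 half-year periods = 3.58698 years.
Modified duration = D_Mac / (1 + y) = 3.58698 / 1.047 = 3.42596 years.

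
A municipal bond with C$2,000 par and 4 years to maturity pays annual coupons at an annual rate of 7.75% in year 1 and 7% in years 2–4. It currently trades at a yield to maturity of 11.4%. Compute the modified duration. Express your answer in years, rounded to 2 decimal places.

3.21 years

Periodic yield y = 0.114. First find Macaulay duration:
  t   CF        PV=CF/(1+0.114)^t    t·PV
  1       155.00       139.1382       139.1382
  2       140.00       112.8126       225.6252
  3       140.00       101.2681       303.8042
  4     2,140.00     1,389.5463     5,558.1850
  Σ                  1,742.7652     6,226.7527
P = 1,742.7652; Macaulay duration = 6,226.7527 / 1,742.7652 = 3.57292 years.
Modified duration = D_Mac / (1 + y) = 3.57292 / 1.114 = 3.20729 years.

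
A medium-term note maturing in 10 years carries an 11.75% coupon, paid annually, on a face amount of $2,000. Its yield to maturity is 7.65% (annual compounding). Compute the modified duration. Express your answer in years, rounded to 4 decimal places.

6.3219 years

Periodic yield y = 0.0765. First find Macaulay duration:
  t   CF        PV=CF/(1+0.0765)^t    t·PV
  1       235.00       218.3000       218.3000
  2       235.00       202.7869       405.5737
  3       235.00       188.3761       565.1282
  4       235.00       174.9894       699.9576
  5       235.00       162.5540       812.7701
  6       235.00       151.0023       906.0140
  7       235.00       140.2716       981.9009
  8       235.00       130.3034     1,042.4268
  9       235.00       121.0435     1,089.3917
  10    2,235.00     1,069.3926    10,693.9263
  Σ                  2,559.0198    17,415.3893
P = 2,559.0198; Macaulay duration = 17,415.3893 / 2,559.0198 = 6.80549 years.
Modified duration = D_Mac / (1 + y) = 6.80549 / 1.0765 = 6.32187 years.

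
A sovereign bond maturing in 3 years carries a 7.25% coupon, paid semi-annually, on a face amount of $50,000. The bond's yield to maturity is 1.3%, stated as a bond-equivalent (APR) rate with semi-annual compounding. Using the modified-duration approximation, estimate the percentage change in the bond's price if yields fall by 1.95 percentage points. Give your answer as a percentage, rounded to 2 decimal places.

+5.37%

Periodic yield y = 0.0065. Modified duration first:
  t   CF        PV=CF/(1+0.0065)^t    t·PV
  1     1,812.50     1,800.7948     1,800.7948
  2     1,812.50     1,789.1653     3,578.3305
  3     1,812.50     1,777.6108     5,332.8324
  4     1,812.50     1,766.1309     7,064.5238
  5     1,812.50     1,754.7252     8,773.6261
  6    51,812.50    49,836.9978   299,021.9869
  Σ                 58,725.4249   325,572.0945
P = 58,725.4249; D_Mac = 5.54397 half-year periods = 2.77199 yrs; D_mod = 2.77199/(1+0.0065) = 2.75408 yrs.
ΔP/P ≈ -D_mod · Δy = -2.75408 × (-0.0195) = +0.053705 = +5.3705%.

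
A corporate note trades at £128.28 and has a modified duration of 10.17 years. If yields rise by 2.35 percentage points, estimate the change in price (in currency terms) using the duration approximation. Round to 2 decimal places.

Duration approximation: ΔP/P ≈ -D_mod · Δy = -10.17 × (+0.0235) = -0.238995.
ΔP ≈ 128.28 × (-0.238995) = -30.6582786.

-£30.66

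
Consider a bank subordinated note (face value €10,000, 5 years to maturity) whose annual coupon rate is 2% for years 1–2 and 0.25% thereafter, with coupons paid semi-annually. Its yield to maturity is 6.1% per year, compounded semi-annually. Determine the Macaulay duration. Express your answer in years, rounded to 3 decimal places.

4.812 years

Periodic yield y = 0.0305. Discount each cash flow and weight by its period:
  t   CF        PV=CF/(1+0.0305)^t    t·PV
  1       100.00        97.0403        97.0403
  2       100.00        94.1681       188.3363
  3       100.00        91.3810       274.1431
  4       100.00        88.6764       354.7056
  5        12.50        10.7565        53.7824
  6        12.50        10.4381        62.6287
  7        12.50        10.1292        70.9042
  8        12.50         9.8294        78.6350
  9        12.50         9.5385        85.8461
  10   10,012.50     7,414.1705    74,141.7048
  Σ                  7,836.1279    75,407.7264
Price P = Σ PV = 7,836.1279.
Macaulay duration = Σ(t·PV) / P = 75,407.7264 / 7,836.1279 = 9.62309 half-year periods.
In years: 9.62309 / 2 = 4.81154 years.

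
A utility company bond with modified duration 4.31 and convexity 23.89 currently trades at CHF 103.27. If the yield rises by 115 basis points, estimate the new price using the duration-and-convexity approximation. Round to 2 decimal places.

Duration effect: -D_mod·Δy = -4.31 × (+0.0115) = -0.049565
Convexity effect: ½·C·(Δy)² = 0.5 × 23.89 × (0.0115)² = +0.00157972625
ΔP/P ≈ -0.049565 + 0.00157972625 = -0.04798527375
New price ≈ 103.27 × (1 - 0.04798527375) = 98.3145607798375.

CHF 98.31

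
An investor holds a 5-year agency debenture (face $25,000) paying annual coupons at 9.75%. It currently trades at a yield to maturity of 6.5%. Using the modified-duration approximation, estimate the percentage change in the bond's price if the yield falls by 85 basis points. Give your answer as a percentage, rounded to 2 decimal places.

Periodic yield y = 0.065. Modified duration first:
  t   CF        PV=CF/(1+0.065)^t    t·PV
  1     2,437.50     2,288.7324     2,288.7324
  2     2,437.50     2,149.0445     4,298.0890
  3     2,437.50     2,017.8822     6,053.6465
  4     2,437.50     1,894.7250     7,578.9001
  5    27,437.50    20,026.1055   100,130.5273
  Σ                 28,376.4895   120,349.8953
P = 28,376.4895; D_Mac = 4.24118 yrs; D_mod = 4.24118/(1+0.065) = 3.98233 yrs.
ΔP/P ≈ -D_mod · Δy = -3.98233 × (-0.0085) = +0.033850 = +3.3850%.

+3.38%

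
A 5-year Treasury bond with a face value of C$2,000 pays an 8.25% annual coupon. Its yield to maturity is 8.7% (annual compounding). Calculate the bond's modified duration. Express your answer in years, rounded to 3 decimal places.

3.944 years

Periodic yield y = 0.087. First find Macaulay duration:
  t   CF        PV=CF/(1+0.087)^t    t·PV
  1       165.00       151.7939       151.7939
  2       165.00       139.6448       279.2897
  3       165.00       128.4681       385.4043
  4       165.00       118.1859       472.7437
  5     2,165.00     1,426.6261     7,133.1307
  Σ                  1,964.7189     8,422.3624
P = 1,964.7189; Macaulay duration = 8,422.3624 / 1,964.7189 = 4.28680 years.
Modified duration = D_Mac / (1 + y) = 4.28680 / 1.087 = 3.94370 years.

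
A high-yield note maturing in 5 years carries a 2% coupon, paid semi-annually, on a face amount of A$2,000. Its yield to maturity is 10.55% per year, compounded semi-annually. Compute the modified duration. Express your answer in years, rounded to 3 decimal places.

4.485 years

Periodic yield y = 0.05275. First find Macaulay duration:
  t   CF        PV=CF/(1+0.05275)^t    t·PV
  1        20.00        18.9979        18.9979
  2        20.00        18.0459        36.0919
  3        20.00        17.1417        51.4251
  4        20.00        16.2828        65.1312
  5        20.00        15.4669        77.3346
  6        20.00        14.6919        88.1515
  7        20.00        13.9558        97.6903
  8        20.00        13.2565       106.0518
  9        20.00        12.5922       113.3301
  10    2,020.00     1,208.0888    12,080.8883
  Σ                  1,348.5204    12,735.0926
P = 1,348.5204; Macaulay duration = 12,735.0926 / 1,348.5204 = 9.44375 half-year periods = 4.72188 years.
Modified duration = D_Mac / (1 + y) = 4.72188 / 1.05275 = 4.48528 years.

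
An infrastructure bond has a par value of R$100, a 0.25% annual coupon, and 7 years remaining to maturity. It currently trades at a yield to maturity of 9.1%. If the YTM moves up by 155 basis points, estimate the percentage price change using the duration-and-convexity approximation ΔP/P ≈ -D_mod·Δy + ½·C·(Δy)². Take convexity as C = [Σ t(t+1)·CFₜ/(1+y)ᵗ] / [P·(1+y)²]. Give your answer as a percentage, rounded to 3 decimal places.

-9.281%

With y = 0.091:
  t   CF        PV=CF/(1+0.091)^t    t·PV        t(t+1)·PV
  1         0.25         0.2291         0.2291           0.4583
  2         0.25         0.2100         0.4201           1.2602
  3         0.25         0.1925         0.5775           2.3102
  4         0.25         0.1765         0.7058           3.5292
  5         0.25         0.1617         0.8087           4.8522
  6         0.25         0.1482         0.8895           6.2265
  7       100.25        54.4893       381.4250       3,051.4001
  Σ                     55.6074       385.0558       3,070.0366
P = 55.6074; D_Mac = 6.92454 yrs; D_mod = 6.34696 yrs; C = 46.38325.
Duration effect: -6.34696 × (+0.0155) = -0.098378
Convexity effect: 0.5 × 46.38325 × (0.0155)² = +0.0055718
ΔP/P ≈ -0.098378 + 0.0055718 = -0.092806 = -9.2806%.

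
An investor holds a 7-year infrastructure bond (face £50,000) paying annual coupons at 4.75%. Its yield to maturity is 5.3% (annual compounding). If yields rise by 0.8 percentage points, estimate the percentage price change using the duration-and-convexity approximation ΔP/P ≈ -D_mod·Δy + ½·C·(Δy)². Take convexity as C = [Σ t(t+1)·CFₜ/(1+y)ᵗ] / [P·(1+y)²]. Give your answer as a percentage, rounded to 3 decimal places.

-4.500%

With y = 0.053:
  t   CF        PV=CF/(1+0.053)^t    t·PV        t(t+1)·PV
  1     2,375.00     2,255.4606     2,255.4606       4,510.9212
  2     2,375.00     2,141.9379     4,283.8758      12,851.6273
  3     2,375.00     2,034.1290     6,102.3871      24,409.5485
  4     2,375.00     1,931.7465     7,726.9859      38,634.9296
  5     2,375.00     1,834.5171     9,172.5854      55,035.5122
  6     2,375.00     1,742.1815    10,453.0887      73,171.6212
  7    52,375.00    36,485.9314   255,401.5201   2,043,212.1604
  Σ                 48,425.9040   295,395.9035   2,251,826.3203
P = 48,425.9040; D_Mac = 6.09996 yrs; D_mod = 5.79293 yrs; C = 41.93729.
Duration effect: -5.79293 × (+0.008) = -0.046343
Convexity effect: 0.5 × 41.93729 × (0.008)² = +0.0013420
ΔP/P ≈ -0.046343 + 0.0013420 = -0.045001 = -4.5001%.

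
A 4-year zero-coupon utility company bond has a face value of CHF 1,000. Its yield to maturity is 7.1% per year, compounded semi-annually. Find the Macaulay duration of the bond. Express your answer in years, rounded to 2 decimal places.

4.00 years

A zero-coupon bond has a single cash flow at maturity, so its Macaulay duration equals its maturity: 4 years.
(Equivalently: 8 semi-annual periods ÷ 2 = 4 years.)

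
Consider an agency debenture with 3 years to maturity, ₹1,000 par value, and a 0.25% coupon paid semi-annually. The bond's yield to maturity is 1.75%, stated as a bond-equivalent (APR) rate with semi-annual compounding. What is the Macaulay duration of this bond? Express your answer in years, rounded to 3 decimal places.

Periodic yield y = 0.00875. Discount each cash flow and weight by its period:
  t   CF        PV=CF/(1+0.00875)^t    t·PV
  1         1.25         1.2392         1.2392
  2         1.25         1.2284         2.4568
  3         1.25         1.2178         3.6533
  4         1.25         1.2072         4.8288
  5         1.25         1.1967         5.9836
  6     1,001.25       950.2574     5,701.5442
  Σ                    956.3466     5,719.7058
Price P = Σ PV = 956.3466.
Macaulay duration = Σ(t·PV) / P = 5,719.7058 / 956.3466 = 5.98079 half-year periods.
In years: 5.98079 / 2 = 2.99039 years.

2.990 years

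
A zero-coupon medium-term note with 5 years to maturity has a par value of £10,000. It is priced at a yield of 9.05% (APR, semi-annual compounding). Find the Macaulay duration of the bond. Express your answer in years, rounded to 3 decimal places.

A zero-coupon bond has a single cash flow at maturity, so its Macaulay duration equals its maturity: 5 years.
(Equivalently: 10 semi-annual periods ÷ 2 = 5 years.)

5.000 years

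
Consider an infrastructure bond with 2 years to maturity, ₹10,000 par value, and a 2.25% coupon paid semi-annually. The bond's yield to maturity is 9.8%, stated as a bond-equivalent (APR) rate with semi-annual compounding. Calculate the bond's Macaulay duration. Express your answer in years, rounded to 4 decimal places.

1.9640 years

Periodic yield y = 0.049. Discount each cash flow and weight by its period:
  t   CF        PV=CF/(1+0.049)^t    t·PV
  1       112.50       107.2450       107.2450
  2       112.50       102.2355       204.4709
  3       112.50        97.4599       292.3798
  4    10,112.50     8,351.3480    33,405.3921
  Σ                  8,658.2884    34,009.4877
Price P = Σ PV = 8,658.2884.
Macaulay duration = Σ(t·PV) / P = 34,009.4877 / 8,658.2884 = 3.92797 half-year periods.
In years: 3.92797 / 2 = 1.96398 years.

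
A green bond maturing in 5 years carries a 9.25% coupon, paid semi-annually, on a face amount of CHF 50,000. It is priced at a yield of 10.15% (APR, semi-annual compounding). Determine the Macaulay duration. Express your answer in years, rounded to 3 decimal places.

Periodic yield y = 0.05075. Discount each cash flow and weight by its period:
  t   CF        PV=CF/(1+0.05075)^t    t·PV
  1     2,312.50     2,200.8089     2,200.8089
  2     2,312.50     2,094.5124     4,189.0249
  3     2,312.50     1,993.3499     5,980.0498
  4     2,312.50     1,897.0735     7,588.2938
  5     2,312.50     1,805.4470     9,027.2351
  6     2,312.50     1,718.2460    10,309.4762
  7     2,312.50     1,635.2568    11,446.7973
  8     2,312.50     1,556.2758    12,450.2060
  9     2,312.50     1,481.1095    13,329.9851
  10   52,312.50    31,886.8404   318,868.4044
  Σ                 48,268.9202   395,390.2814
Price P = Σ PV = 48,268.9202.
Macaulay duration = Σ(t·PV) / P = 395,390.2814 / 48,268.9202 = 8.19141 half-year periods.
In years: 8.19141 / 2 = 4.09570 years.

4.096 years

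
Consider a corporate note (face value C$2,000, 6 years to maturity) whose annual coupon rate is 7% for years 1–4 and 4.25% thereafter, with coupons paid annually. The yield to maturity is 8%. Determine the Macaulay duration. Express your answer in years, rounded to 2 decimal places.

5.06 years

Periodic yield y = 0.08. Discount each cash flow and weight by its year:
  t   CF        PV=CF/(1+0.08)^t    t·PV
  1       140.00       129.6296       129.6296
  2       140.00       120.0274       240.0549
  3       140.00       111.1365       333.4095
  4       140.00       102.9042       411.6167
  5        85.00        57.8496       289.2479
  6     2,085.00     1,313.9037     7,883.4220
  Σ                  1,835.4510     9,287.3806
Price P = Σ PV = 1,835.4510.
Macaulay duration = Σ(t·PV) / P = 9,287.3806 / 1,835.4510 = 5.06000 years.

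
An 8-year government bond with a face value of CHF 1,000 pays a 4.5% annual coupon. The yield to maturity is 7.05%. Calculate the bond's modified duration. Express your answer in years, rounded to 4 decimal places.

Periodic yield y = 0.0705. First find Macaulay duration:
  t   CF        PV=CF/(1+0.0705)^t    t·PV
  1        45.00        42.0364        42.0364
  2        45.00        39.2680        78.5361
  3        45.00        36.6820       110.0459
  4        45.00        34.2662       137.0648
  5        45.00        32.0095       160.0476
  6        45.00        29.9015       179.4088
  7        45.00        27.9322       195.5257
  8     1,045.00       605.9306     4,847.4452
  Σ                    848.0265     5,750.1104
P = 848.0265; Macaulay duration = 5,750.1104 / 848.0265 = 6.78058 years.
Modified duration = D_Mac / (1 + y) = 6.78058 / 1.0705 = 6.33403 years.

6.3340 years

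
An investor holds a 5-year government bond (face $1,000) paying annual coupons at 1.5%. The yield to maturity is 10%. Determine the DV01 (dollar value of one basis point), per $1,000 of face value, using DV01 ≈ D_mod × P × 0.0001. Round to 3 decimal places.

Periodic yield y = 0.1.
  t   CF        PV=CF/(1+0.1)^t    t·PV
  1        15.00        13.6364        13.6364
  2        15.00        12.3967        24.7934
  3        15.00        11.2697        33.8092
  4        15.00        10.2452        40.9808
  5     1,015.00       630.2351     3,151.1757
  Σ                    677.7831     3,264.3954
P = 677.7831; D_Mac = 4.81628 yrs; D_mod = 4.37844 yrs.
DV01 ≈ 4.37844 × 677.7831 × 0.0001 = 0.296763.

$0.297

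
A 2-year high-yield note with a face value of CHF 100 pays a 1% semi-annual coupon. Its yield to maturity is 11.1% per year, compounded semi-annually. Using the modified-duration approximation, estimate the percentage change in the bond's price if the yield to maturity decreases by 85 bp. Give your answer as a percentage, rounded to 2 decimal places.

Periodic yield y = 0.0555. Modified duration first:
  t   CF        PV=CF/(1+0.0555)^t    t·PV
  1         0.50         0.4737         0.4737
  2         0.50         0.4488         0.8976
  3         0.50         0.4252         1.2756
  4       100.50        80.9717       323.8867
  Σ                     82.3194       326.5336
P = 82.3194; D_Mac = 3.96667 half-year periods = 1.98333 yrs; D_mod = 1.98333/(1+0.0555) = 1.87905 yrs.
ΔP/P ≈ -D_mod · Δy = -1.87905 × (-0.0085) = +0.015972 = +1.5972%.

+1.60%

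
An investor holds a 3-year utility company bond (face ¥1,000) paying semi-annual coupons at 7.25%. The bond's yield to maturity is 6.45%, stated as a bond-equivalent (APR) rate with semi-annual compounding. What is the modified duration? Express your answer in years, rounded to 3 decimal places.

2.667 years

Periodic yield y = 0.03225. First find Macaulay duration:
  t   CF        PV=CF/(1+0.03225)^t    t·PV
  1        36.25        35.1175        35.1175
  2        36.25        34.0203        68.0406
  3        36.25        32.9574        98.8723
  4        36.25        31.9278       127.7110
  5        36.25        30.9303       154.6513
  6     1,036.25       856.5549     5,139.3293
  Σ                  1,021.5081     5,623.7220
P = 1,021.5081; Macaulay duration = 5,623.7220 / 1,021.5081 = 5.50531 half-year periods = 2.75266 years.
Modified duration = D_Mac / (1 + y) = 2.75266 / 1.03225 = 2.66666 years.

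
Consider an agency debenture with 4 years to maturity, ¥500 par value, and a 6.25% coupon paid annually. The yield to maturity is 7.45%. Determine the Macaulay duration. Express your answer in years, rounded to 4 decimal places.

Periodic yield y = 0.0745. Discount each cash flow and weight by its year:
  t   CF        PV=CF/(1+0.0745)^t    t·PV
  1        31.25        29.0833        29.0833
  2        31.25        27.0668        54.1336
  3        31.25        25.1902        75.5705
  4       531.25       398.5412     1,594.1649
  Σ                    479.8815     1,752.9523
Price P = Σ PV = 479.8815.
Macaulay duration = Σ(t·PV) / P = 1,752.9523 / 479.8815 = 3.65289 years.

3.6529 years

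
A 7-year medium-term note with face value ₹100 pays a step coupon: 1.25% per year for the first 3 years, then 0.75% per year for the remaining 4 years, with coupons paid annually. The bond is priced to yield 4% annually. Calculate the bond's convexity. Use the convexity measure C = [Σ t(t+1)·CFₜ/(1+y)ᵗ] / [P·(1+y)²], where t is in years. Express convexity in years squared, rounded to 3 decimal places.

49.302

With y = 0.04:
  t   CF        PV=CF/(1+0.04)^t    t·PV        t(t+1)·PV
  1         1.25         1.2019         1.2019           2.4038
  2         1.25         1.1557         2.3114           6.9342
  3         1.25         1.1112         3.3337          13.3349
  4         0.75         0.6411         2.5644          12.8221
  5         0.75         0.6164         3.0822          18.4934
  6         0.75         0.5927         3.5564          24.8949
  7       100.75        76.5617       535.9320       4,287.4563
  Σ                     81.8809       551.9821       4,366.3396
P = 81.8809.
Convexity = Σ t(t+1)·PV / [P·(1+y)²] = 4,366.3396 / (81.8809 × 1.081600) = 49.30244.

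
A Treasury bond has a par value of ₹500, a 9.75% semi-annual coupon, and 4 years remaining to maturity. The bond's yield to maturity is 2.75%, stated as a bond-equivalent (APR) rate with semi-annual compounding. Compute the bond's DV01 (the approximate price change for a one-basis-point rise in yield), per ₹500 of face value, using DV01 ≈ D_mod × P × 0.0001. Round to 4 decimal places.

₹0.2169

Periodic yield y = 0.01375.
  t   CF        PV=CF/(1+0.01375)^t    t·PV
  1       24.375        24.0444        24.0444
  2       24.375        23.7183        47.4365
  3       24.375        23.3966        70.1897
  4       24.375        23.0792        92.3169
  5       24.375        22.7662       113.8309
  6       24.375        22.4574       134.7444
  7       24.375        22.1528       155.0696
  8      524.375       470.1052     3,760.8415
  Σ                    631.7200     4,398.4738
P = 631.7200; D_Mac = 6.96270 half-year periods = 3.48135 yrs; D_mod = 3.43413 yrs.
DV01 ≈ 3.43413 × 631.7200 × 0.0001 = 0.216941.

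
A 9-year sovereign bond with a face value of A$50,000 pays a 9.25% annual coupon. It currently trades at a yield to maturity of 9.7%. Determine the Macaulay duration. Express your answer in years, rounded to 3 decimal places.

Periodic yield y = 0.097. Discount each cash flow and weight by its year:
  t   CF        PV=CF/(1+0.097)^t    t·PV
  1     4,625.00     4,216.0438     4,216.0438
  2     4,625.00     3,843.2486     7,686.4973
  3     4,625.00     3,503.4172    10,510.2515
  4     4,625.00     3,193.6346    12,774.5385
  5     4,625.00     2,911.2440    14,556.2198
  6     4,625.00     2,653.8231    15,922.9387
  7     4,625.00     2,419.1642    16,934.1493
  8     4,625.00     2,205.2545    17,642.0360
  9    54,625.00    23,742.7928   213,685.1349
  Σ                 48,688.6227   313,927.8095
Price P = Σ PV = 48,688.6227.
Macaulay duration = Σ(t·PV) / P = 313,927.8095 / 48,688.6227 = 6.44766 years.

6.448 years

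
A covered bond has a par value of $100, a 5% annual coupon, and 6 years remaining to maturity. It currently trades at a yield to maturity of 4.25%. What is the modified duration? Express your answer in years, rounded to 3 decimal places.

Periodic yield y = 0.0425. First find Macaulay duration:
  t   CF        PV=CF/(1+0.0425)^t    t·PV
  1         5.00         4.7962         4.7962
  2         5.00         4.6006         9.2013
  3         5.00         4.4131        13.2392
  4         5.00         4.2332        16.9327
  5         5.00         4.0606        20.3030
  6       105.00        81.7962       490.7770
  Σ                    103.8998       555.2493
P = 103.8998; Macaulay duration = 555.2493 / 103.8998 = 5.34408 years.
Modified duration = D_Mac / (1 + y) = 5.34408 / 1.0425 = 5.12622 years.

5.126 years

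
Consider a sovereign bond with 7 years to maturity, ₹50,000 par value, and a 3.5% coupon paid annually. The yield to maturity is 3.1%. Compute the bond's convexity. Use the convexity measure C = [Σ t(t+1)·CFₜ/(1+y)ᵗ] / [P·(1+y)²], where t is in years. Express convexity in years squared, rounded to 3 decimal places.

With y = 0.031:
  t   CF        PV=CF/(1+0.031)^t    t·PV        t(t+1)·PV
  1     1,750.00     1,697.3812     1,697.3812       3,394.7624
  2     1,750.00     1,646.3445     3,292.6890       9,878.0670
  3     1,750.00     1,596.8424     4,790.5272      19,162.1087
  4     1,750.00     1,548.8287     6,195.3148      30,976.5740
  5     1,750.00     1,502.2587     7,511.2934      45,067.7604
  6     1,750.00     1,457.0889     8,742.5335      61,197.7348
  7    51,750.00    41,792.6295   292,548.4067   2,340,387.2536
  Σ                 51,241.3739   324,778.1458   2,510,064.2609
P = 51,241.3739.
Convexity = Σ t(t+1)·PV / [P·(1+y)²] = 2,510,064.2609 / (51,241.3739 × 1.062961) = 46.08364.

46.084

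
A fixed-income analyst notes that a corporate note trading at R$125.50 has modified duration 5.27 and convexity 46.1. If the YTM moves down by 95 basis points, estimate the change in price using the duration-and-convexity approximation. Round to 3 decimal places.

Duration effect: -D_mod·Δy = -5.27 × (-0.0095) = +0.050065
Convexity effect: ½·C·(Δy)² = 0.5 × 46.1 × (-0.0095)² = +0.0020802625
ΔP/P ≈ +0.050065 + 0.0020802625 = +0.0521452625
ΔP ≈ 125.50 × (+0.0521452625) = +6.54423044375.

+R$6.544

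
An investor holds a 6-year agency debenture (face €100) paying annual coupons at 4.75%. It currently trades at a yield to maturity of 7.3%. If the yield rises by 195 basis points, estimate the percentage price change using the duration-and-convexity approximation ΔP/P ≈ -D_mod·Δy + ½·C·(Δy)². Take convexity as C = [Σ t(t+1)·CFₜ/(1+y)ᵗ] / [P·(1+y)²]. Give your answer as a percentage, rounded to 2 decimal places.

With y = 0.073:
  t   CF        PV=CF/(1+0.073)^t    t·PV        t(t+1)·PV
  1         4.75         4.4268         4.4268           8.8537
  2         4.75         4.1257         8.2513          24.7540
  3         4.75         3.8450        11.5349          46.1398
  4         4.75         3.5834        14.3336          71.6679
  5         4.75         3.3396        16.6980         100.1881
  6       104.75        68.6366       411.8195       2,882.7368
  Σ                     87.9571       467.0643       3,134.3403
P = 87.9571; D_Mac = 5.31014 yrs; D_mod = 4.94887 yrs; C = 30.95109.
Duration effect: -4.94887 × (+0.0195) = -0.096503
Convexity effect: 0.5 × 30.95109 × (0.0195)² = +0.0058846
ΔP/P ≈ -0.096503 + 0.0058846 = -0.090618 = -9.0618%.

-9.06%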